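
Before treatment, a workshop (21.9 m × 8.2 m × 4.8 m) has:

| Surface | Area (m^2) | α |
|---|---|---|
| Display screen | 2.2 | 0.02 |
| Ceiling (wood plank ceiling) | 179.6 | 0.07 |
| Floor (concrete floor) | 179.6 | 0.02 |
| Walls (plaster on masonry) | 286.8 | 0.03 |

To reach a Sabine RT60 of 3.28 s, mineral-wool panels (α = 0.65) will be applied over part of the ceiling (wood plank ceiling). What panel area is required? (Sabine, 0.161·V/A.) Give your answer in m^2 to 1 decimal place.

Summing Sᵢαᵢ: 0.044 + 12.572 + 3.592 + 8.604 → A₁ = 24.812 sabins.
Required A₂ = 0.161·861.984/3.28 = 42.311 sabins.
Absorption to add: 42.311 − 24.812 = 17.499 sabins.
Each m^2 of panel replacing the ceiling (wood plank ceiling) adds (0.65 − 0.07) = 0.58 sabins.
Panel area = 17.499 / 0.58 = 30.2 m^2.

30.2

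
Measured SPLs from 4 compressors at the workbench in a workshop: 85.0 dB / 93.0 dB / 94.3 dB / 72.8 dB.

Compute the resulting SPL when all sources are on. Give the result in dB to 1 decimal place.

Converting to relative power and adding: 10^(85.0/10) + 10^(93.0/10) + 10^(94.3/10) + 10^(72.8/10) = 5.022e+09.
L_total = 10·log₁₀(5.022e+09) = 97.0 dB.

97.0 dB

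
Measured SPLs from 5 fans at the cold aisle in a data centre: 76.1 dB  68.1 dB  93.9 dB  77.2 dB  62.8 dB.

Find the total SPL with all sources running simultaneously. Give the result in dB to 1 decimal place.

Sum in the linear (power) domain: Σ 10^(Lᵢ/10) = 10^(76.1/10) + 10^(68.1/10) + 10^(93.9/10) + 10^(77.2/10) + 10^(62.8/10) = 2.556e+09.
Combined level = 10 log₁₀(2.556e+09) = 94.1 dB.

94.1 dB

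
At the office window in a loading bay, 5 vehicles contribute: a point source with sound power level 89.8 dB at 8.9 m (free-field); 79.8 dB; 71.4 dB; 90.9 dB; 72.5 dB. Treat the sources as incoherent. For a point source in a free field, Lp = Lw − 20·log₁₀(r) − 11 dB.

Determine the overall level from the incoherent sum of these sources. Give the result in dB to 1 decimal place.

91.3 dB

Source at 8.9 m: Lp = 89.8 − 20·log₁₀(8.9) − 11 = 59.8 dB.
Σ 10^(Lᵢ/10) = 1.358e+09.
Back to dB: 10·log₁₀ Σ = 91.3 dB.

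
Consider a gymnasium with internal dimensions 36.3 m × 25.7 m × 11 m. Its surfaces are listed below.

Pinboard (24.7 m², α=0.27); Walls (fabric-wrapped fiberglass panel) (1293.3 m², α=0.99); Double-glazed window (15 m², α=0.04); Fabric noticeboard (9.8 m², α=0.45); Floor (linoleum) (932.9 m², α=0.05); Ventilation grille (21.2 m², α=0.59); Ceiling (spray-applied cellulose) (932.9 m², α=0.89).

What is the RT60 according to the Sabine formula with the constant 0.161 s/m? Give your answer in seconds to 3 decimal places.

Equivalent absorption area: A = 24.7·0.27 + 1293.3·0.99 + 15·0.04 + 9.8·0.45 + 932.9·0.05 + 21.2·0.59 + 932.9·0.89 = 2181.480 m².
Volume V = 36.3 × 25.7 × 11 = 10262.01 m³.
RT60 = 0.161 · V / A = 0.161 × 10262.01 / 2181.480 = 0.757 s.

0.757 s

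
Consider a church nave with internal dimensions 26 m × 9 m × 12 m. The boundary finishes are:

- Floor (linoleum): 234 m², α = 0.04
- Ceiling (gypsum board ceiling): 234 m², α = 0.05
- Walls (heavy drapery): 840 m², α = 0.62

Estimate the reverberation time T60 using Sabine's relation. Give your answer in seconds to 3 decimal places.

A = Σ Sᵢαᵢ = 234·0.04 + 234·0.05 + 840·0.62 = 541.860 sabins.
V = 26·9·12 = 2808 m³.
Sabine: RT60 = 0.161 × 2808 / 541.860 = 0.834 s.

0.834 s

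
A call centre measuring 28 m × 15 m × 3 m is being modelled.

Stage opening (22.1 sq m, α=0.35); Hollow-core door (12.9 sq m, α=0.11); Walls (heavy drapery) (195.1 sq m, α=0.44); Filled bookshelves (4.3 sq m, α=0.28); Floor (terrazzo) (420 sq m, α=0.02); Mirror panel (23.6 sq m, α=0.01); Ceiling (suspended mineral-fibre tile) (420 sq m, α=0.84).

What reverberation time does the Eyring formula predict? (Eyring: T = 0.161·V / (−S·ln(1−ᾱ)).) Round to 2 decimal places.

0.34 seconds

Total surface area S = 22.1 + 12.9 + 195.1 + 4.3 + 420 + 23.6 + 420 = 1098.0 sq m.
Σ(Sᵢαᵢ) = 22.1·0.35 + 12.9·0.11 + 195.1·0.44 + 4.3·0.28 + 420·0.02 + 23.6·0.01 + 420·0.84 = 457.638.
ᾱ = 457.638 / 1098.0 = 0.4168.
−S·ln(1−ᾱ) = −1098.0 × ln(1 − 0.4168) = 592.069.
V = 28 × 15 × 3 = 1260 m³.
RT60 = 0.161 × 1260 / 592.069 = 0.34 s.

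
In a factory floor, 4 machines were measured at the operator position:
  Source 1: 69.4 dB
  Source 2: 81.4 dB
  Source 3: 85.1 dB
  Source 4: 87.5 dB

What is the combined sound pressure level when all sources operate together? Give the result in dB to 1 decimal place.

90.1 dB

Converting to relative power and adding: 10^(69.4/10) + 10^(81.4/10) + 10^(85.1/10) + 10^(87.5/10) = 1.033e+09.
Back to dB: 10·log₁₀ Σ = 90.1 dB.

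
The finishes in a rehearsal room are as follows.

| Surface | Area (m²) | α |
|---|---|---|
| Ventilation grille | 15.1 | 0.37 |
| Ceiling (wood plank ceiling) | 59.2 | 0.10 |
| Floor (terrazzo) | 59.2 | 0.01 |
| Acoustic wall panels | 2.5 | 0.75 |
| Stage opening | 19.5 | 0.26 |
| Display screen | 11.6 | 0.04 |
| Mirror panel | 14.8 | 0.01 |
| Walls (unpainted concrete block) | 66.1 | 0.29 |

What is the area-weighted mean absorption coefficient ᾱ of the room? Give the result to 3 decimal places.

0.157

Total surface area S = 248.0 m².
A = 15.1×0.37 + 59.2×0.10 + 59.2×0.01 + 2.5×0.75 + 19.5×0.26 + 11.6×0.04 + 14.8×0.01 + 66.1×0.29 = 38.825 sabins.
ᾱ = 38.825 / 248.0 = 0.157.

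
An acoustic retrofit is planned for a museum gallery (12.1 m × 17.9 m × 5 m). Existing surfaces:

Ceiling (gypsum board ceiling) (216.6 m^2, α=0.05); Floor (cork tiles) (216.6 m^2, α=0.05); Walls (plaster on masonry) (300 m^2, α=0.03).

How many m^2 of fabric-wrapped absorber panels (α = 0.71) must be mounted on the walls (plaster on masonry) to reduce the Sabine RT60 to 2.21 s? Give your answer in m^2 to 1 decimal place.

Total absorption A₁ = 216.6*0.05 + 216.6*0.05 + 300*0.03
  = 10.830 + 10.830 + 9.000 = 30.660 m^2 sabins.
Required A₂ = 0.161·1082.95/2.21 = 78.894 sabins.
Absorption to add: 78.894 − 30.660 = 48.234 sabins.
Each m^2 of panel replacing the walls (plaster on masonry) adds (0.71 − 0.03) = 0.68 sabins.
Area = ΔA/Δα = 48.234/0.68 = 70.9 m^2.

70.9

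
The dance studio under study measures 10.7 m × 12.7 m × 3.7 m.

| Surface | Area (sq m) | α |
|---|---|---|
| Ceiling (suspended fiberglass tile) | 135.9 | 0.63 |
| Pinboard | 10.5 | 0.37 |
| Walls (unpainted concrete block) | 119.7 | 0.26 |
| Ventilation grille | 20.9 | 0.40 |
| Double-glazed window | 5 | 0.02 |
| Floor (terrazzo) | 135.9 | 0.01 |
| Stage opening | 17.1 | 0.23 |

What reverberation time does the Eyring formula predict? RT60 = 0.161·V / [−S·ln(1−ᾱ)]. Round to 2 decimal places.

S = Σ Sᵢ = 445.0 sq m.
Absorption A = 135.9×0.63 + 10.5×0.37 + 119.7×0.26 + 20.9×0.40 + 5×0.02 + 135.9×0.01 + 17.1×0.23 = 134.376 sabins.
Mean coefficient ᾱ = A/S = 0.3020.
−S·ln(1−ᾱ) = −445.0 × ln(1 − 0.3020) = 159.994.
V = 10.7 × 12.7 × 3.7 = 502.793 m³.
RT60 = 0.161 × 502.793 / 159.994 = 0.51 s.

0.51 sec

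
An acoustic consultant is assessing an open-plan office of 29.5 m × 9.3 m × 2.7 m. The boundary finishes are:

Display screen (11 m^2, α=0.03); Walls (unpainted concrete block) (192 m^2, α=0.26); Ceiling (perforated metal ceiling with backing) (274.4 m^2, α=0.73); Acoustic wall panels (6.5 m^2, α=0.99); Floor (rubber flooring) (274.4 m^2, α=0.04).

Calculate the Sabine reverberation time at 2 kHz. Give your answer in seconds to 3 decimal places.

0.445 s

Summing Sᵢαᵢ: 0.330 + 49.920 + 200.312 + 6.435 + 10.976 → A = 267.973 sabins.
V = 29.5·9.3·2.7 = 740.745 m³.
Sabine: RT60 = 0.161 × 740.745 / 267.973 = 0.445 s.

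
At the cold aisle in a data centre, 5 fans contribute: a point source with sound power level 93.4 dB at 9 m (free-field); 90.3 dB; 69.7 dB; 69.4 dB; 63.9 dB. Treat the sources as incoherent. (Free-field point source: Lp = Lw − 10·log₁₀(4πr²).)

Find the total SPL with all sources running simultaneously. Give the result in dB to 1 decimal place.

90.4 dB

Source at 9 m: Lp = 93.4 − 10·log₁₀(4π·9²) = 93.4 − 10·log₁₀(1017.876) = 63.3 dB.
Converting to relative power and adding: 10^(63.3/10) + 10^(90.3/10) + 10^(69.7/10) + 10^(69.4/10) + 10^(63.9/10) = 1.094e+09.
Combined level = 10 log₁₀(1.094e+09) = 90.4 dB.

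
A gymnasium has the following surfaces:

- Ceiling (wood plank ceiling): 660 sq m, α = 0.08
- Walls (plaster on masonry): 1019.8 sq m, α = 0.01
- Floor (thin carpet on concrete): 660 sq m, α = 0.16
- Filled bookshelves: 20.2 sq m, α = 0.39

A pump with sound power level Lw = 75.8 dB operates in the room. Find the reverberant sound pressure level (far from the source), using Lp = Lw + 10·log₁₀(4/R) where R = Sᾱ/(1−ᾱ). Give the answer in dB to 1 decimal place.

A = 176.476 sabins; S = 2360.0 sq m.
ᾱ = 0.0748, so room constant R = A/(1−ᾱ) = 190.744 sq m.
Lp = Lw + 10 log₁₀(4/R) = 75.8 -16.78 = 59.0 dB.

59.0 dB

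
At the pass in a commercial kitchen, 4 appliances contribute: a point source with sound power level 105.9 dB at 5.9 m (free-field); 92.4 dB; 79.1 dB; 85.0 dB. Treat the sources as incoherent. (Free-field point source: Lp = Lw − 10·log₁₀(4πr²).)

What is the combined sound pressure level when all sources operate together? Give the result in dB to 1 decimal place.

93.5 dB

Source at 5.9 m: Lp = 105.9 − 10·log₁₀(4π·5.9²) = 105.9 − 10·log₁₀(437.435) = 79.5 dB.
Converting to relative power and adding: 10^(79.5/10) + 10^(92.4/10) + 10^(79.1/10) + 10^(85.0/10) = 2.224e+09.
Back to dB: 10·log₁₀ Σ = 93.5 dB.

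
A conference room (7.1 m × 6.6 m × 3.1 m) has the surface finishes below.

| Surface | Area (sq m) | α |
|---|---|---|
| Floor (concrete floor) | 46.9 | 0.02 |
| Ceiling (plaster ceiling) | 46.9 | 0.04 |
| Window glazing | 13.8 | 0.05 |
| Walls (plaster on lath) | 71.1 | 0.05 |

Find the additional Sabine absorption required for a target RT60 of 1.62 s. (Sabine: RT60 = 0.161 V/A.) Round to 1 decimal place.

A₁ = Σ Sᵢαᵢ = 46.9×0.02 + 46.9×0.04 + 13.8×0.05 + 71.1×0.05 = 7.059 sabins.
Target A₂ = 0.161·145.266/1.62 = 14.437 sabins (V = 145.266 m³).
Shortfall: 14.437 − 7.059 = 7.4 sabins.

7.4 sabins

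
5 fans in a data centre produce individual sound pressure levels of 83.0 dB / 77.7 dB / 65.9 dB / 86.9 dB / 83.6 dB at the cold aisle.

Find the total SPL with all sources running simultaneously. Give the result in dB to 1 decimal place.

Sum in the linear (power) domain: Σ 10^(Lᵢ/10) = 10^(83.0/10) + 10^(77.7/10) + 10^(65.9/10) + 10^(86.9/10) + 10^(83.6/10) = 9.812e+08.
L_total = 10·log₁₀(9.812e+08) = 89.9 dB.

89.9 dB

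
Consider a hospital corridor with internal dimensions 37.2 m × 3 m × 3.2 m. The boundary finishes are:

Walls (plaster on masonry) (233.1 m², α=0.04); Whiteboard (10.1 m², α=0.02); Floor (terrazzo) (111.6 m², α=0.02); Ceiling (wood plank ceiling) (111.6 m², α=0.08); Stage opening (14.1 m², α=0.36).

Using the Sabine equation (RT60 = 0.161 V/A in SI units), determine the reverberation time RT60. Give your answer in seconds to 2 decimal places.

Equivalent absorption area: A = 233.1×0.04 + 10.1×0.02 + 111.6×0.02 + 111.6×0.08 + 14.1×0.36 = 25.762 m².
V = 37.2·3·3.2 = 357.12 m³.
Sabine: RT60 = 0.161 × 357.12 / 25.762 = 2.23 s.

2.23 s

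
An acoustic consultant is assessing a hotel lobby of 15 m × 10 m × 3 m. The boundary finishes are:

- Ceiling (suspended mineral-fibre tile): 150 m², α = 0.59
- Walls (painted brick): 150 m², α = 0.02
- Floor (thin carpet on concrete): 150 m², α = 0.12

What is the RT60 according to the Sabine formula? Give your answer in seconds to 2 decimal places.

0.66 sec

Summing Sᵢαᵢ: 88.500 + 3.000 + 18.000 → A = 109.500 sabins.
Volume V = 15 × 10 × 3 = 450 m³.
RT60 = 0.161 · V / A = 0.161 × 450 / 109.500 = 0.66 s.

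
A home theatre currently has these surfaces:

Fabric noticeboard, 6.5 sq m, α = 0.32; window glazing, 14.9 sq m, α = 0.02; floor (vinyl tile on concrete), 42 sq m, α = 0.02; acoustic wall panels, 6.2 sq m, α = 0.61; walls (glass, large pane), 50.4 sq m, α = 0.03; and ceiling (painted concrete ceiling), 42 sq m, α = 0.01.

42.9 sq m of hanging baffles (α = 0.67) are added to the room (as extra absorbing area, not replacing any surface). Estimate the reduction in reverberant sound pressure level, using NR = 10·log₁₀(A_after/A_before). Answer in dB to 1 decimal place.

A_before = Σ Sᵢαᵢ = 6.5*0.32 + 14.9*0.02 + 42*0.02 + 6.2*0.61 + 50.4*0.03 + 42*0.01 = 8.932 sabins.
Added absorption = 42.9 × 0.67 = 28.743 sabins.
A_after = 8.932 + 28.743 = 37.675 sabins.
NR = 10·log₁₀(37.675/8.932) = 6.3 dB.

6.3 dB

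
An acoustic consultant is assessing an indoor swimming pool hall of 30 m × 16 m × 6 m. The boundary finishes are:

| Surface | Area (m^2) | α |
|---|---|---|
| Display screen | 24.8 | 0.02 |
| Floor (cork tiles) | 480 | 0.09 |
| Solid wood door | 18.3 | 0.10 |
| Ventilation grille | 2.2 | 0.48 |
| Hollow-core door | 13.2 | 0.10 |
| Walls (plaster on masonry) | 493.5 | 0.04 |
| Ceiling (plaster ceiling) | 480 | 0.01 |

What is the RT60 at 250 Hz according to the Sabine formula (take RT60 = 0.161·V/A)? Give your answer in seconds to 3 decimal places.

Equivalent absorption area: A = 24.8·0.02 + 480·0.09 + 18.3·0.10 + 2.2·0.48 + 13.2·0.10 + 493.5·0.04 + 480·0.01 = 72.442 m^2.
Room volume: 2880 m³.
Sabine: RT60 = 0.161 × 2880 / 72.442 = 6.401 s.

6.401 s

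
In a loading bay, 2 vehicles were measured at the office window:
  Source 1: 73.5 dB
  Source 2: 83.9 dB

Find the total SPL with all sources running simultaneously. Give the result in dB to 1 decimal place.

84.3 dB

Σ 10^(Lᵢ/10) = 2.679e+08.
Back to dB: 10·log₁₀ Σ = 84.3 dB.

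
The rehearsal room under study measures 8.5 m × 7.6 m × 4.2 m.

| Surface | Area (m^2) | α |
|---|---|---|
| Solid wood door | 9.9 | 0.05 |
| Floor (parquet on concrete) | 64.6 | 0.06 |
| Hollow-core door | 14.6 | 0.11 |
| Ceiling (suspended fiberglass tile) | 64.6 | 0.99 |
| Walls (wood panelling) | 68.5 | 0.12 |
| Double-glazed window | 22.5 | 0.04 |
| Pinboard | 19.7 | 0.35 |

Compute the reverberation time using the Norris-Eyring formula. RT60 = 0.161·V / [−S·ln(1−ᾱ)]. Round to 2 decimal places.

0.42 s

Total surface area S = 9.9 + 64.6 + 14.6 + 64.6 + 68.5 + 22.5 + 19.7 = 264.4 m^2.
Σ(Sᵢαᵢ) = 9.9·0.05 + 64.6·0.06 + 14.6·0.11 + 64.6·0.99 + 68.5·0.12 + 22.5·0.04 + 19.7·0.35 = 85.946.
ᾱ = 85.946 / 264.4 = 0.3251.
−S·ln(1−ᾱ) = −264.4 × ln(1 − 0.3251) = 103.960.
V = 8.5 × 7.6 × 4.2 = 271.32 m³.
T = 0.161·V/[−S·ln(1−ᾱ)] = 0.161·271.32/103.960 = 0.42 s.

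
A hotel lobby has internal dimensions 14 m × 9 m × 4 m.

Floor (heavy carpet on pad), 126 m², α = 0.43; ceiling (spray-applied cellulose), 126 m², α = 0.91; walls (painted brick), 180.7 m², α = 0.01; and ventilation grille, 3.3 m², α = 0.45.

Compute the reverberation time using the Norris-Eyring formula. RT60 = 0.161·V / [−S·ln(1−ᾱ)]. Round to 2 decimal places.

Total surface area S = 126 + 126 + 180.7 + 3.3 = 436.0 m².
Σ(Sᵢαᵢ) = 126×0.43 + 126×0.91 + 180.7×0.01 + 3.3×0.45 = 172.132.
Mean coefficient ᾱ = A/S = 0.3948.
Eyring denominator: −S ln(1−ᾱ) = 218.958.
V = 14 × 9 × 4 = 504 m³.
RT60 = 0.161 × 504 / 218.958 = 0.37 s.

0.37 s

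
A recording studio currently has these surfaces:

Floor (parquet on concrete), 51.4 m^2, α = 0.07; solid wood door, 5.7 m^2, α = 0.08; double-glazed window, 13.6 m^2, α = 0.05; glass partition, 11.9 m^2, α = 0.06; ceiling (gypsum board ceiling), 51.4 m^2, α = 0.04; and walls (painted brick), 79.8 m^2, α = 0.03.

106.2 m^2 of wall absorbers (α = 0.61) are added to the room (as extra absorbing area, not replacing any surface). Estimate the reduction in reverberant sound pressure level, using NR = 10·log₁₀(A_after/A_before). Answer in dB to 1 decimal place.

Total absorption A_before = 51.4·0.07 + 5.7·0.08 + 13.6·0.05 + 11.9·0.06 + 51.4·0.04 + 79.8·0.03
  = 3.598 + 0.456 + 0.680 + 0.714 + 2.056 + 2.394 = 9.898 m^2 sabins.
Treatment contributes 106.2·0.61 = 64.782 sabins.
A_after = 9.898 + 64.782 = 74.680 sabins.
Reduction = 10 log₁₀(A_after/A_before) = 10 log₁₀(7.5450) = 8.8 dB.

8.8 dB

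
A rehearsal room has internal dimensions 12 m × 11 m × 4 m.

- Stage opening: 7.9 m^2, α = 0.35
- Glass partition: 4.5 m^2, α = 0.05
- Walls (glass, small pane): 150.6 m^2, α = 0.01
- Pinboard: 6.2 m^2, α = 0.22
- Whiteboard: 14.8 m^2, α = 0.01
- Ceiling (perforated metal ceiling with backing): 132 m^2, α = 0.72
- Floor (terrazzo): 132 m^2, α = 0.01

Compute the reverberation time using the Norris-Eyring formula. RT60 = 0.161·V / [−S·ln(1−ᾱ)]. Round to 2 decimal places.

S = Σ Sᵢ = 448.0 m^2.
Absorption A = 7.9·0.35 + 4.5·0.05 + 150.6·0.01 + 6.2·0.22 + 14.8·0.01 + 132·0.72 + 132·0.01 = 102.368 sabins.
Mean coefficient ᾱ = A/S = 0.2285.
−S·ln(1−ᾱ) = −448.0 × ln(1 − 0.2285) = 116.220.
V = 12 × 11 × 4 = 528 m³.
T = 0.161·V/[−S·ln(1−ᾱ)] = 0.161·528/116.220 = 0.73 s.

0.73 s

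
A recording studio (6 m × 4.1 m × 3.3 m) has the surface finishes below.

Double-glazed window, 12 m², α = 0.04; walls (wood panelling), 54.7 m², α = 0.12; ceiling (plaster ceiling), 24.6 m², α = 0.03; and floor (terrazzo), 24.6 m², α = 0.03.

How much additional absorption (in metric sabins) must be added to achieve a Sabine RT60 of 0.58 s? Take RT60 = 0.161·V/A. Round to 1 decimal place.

A₁ = Σ Sᵢαᵢ = 12*0.04 + 54.7*0.12 + 24.6*0.03 + 24.6*0.03 = 8.520 sabins.
Target A₂ = 0.161·81.18/0.58 = 22.534 sabins (V = 81.18 m³).
ΔA = A₂ − A₁ = 22.534 − 8.520 = 14.0 sabins.

14.0 sabins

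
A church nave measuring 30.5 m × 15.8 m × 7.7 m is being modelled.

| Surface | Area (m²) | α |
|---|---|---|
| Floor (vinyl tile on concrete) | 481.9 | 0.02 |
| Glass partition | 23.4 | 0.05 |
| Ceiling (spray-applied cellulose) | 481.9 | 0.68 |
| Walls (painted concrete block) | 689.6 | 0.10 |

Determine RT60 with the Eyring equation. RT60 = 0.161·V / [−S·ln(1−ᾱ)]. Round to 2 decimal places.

Total surface area S = 481.9 + 23.4 + 481.9 + 689.6 = 1676.8 m².
Σ(Sᵢαᵢ) = 481.9×0.02 + 23.4×0.05 + 481.9×0.68 + 689.6×0.10 = 407.460.
ᾱ = 407.460 / 1676.8 = 0.2430.
−S·ln(1−ᾱ) = −1676.8 × ln(1 − 0.2430) = 466.808.
V = 30.5 × 15.8 × 7.7 = 3710.63 m³.
RT60 = 0.161 × 3710.63 / 466.808 = 1.28 s.

1.28 seconds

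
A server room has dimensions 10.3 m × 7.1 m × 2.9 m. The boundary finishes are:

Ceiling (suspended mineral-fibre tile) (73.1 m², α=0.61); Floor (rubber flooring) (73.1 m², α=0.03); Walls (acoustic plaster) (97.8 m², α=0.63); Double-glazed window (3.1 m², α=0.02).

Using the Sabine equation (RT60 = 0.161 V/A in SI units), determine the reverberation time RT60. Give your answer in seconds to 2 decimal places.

0.31 seconds

A = Σ Sᵢαᵢ = 73.1×0.61 + 73.1×0.03 + 97.8×0.63 + 3.1×0.02 = 108.460 sabins.
V = 10.3·7.1·2.9 = 212.077 m³.
Sabine: RT60 = 0.161 × 212.077 / 108.460 = 0.31 s.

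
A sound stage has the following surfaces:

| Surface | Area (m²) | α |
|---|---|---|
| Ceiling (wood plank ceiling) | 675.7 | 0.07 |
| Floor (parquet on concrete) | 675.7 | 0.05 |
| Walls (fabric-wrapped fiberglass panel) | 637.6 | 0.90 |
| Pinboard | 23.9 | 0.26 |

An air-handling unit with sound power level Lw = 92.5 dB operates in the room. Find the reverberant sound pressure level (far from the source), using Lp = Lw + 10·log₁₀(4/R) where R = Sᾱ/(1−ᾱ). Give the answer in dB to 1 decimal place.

68.6 dB

Σ(Sᵢαᵢ) = 675.7×0.07 + 675.7×0.05 + 637.6×0.90 + 23.9×0.26 = 661.138; total area S = 2012.9 m².
ᾱ = 0.3285, so room constant R = A/(1−ᾱ) = 984.569 m².
Lp = 92.5 + 10·log₁₀(4/984.569) = 92.5 + (-23.91) = 68.6 dB.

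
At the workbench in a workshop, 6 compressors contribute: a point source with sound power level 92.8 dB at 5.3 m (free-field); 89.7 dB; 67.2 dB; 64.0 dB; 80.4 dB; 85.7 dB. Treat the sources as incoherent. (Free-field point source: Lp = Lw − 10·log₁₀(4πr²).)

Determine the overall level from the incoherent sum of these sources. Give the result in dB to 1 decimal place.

91.5 dB

Source at 5.3 m: Lp = 92.8 − 10·log₁₀(4π·5.3²) = 92.8 − 10·log₁₀(352.989) = 67.3 dB.
Converting to relative power and adding: 10^(67.3/10) + 10^(89.7/10) + 10^(67.2/10) + 10^(64.0/10) + 10^(80.4/10) + 10^(85.7/10) = 1.428e+09.
Combined level = 10 log₁₀(1.428e+09) = 91.5 dB.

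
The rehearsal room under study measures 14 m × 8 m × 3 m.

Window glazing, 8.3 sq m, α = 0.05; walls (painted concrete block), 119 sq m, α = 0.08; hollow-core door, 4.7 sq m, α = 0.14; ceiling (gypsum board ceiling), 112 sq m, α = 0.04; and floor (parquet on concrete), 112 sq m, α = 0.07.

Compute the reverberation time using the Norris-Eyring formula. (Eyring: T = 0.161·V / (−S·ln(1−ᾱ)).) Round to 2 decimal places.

2.28 sec

Total surface area S = 8.3 + 119 + 4.7 + 112 + 112 = 356.0 sq m.
Absorption A = 8.3·0.05 + 119·0.08 + 4.7·0.14 + 112·0.04 + 112·0.07 = 22.913 sabins.
Mean coefficient ᾱ = A/S = 0.0644.
Eyring denominator: −S ln(1−ᾱ) = 23.698.
V = 14 × 8 × 3 = 336 m³.
RT60 = 0.161 × 336 / 23.698 = 2.28 s.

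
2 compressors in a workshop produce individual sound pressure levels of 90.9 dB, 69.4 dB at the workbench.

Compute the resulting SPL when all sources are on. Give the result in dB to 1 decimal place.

Converting to relative power and adding: 10^(90.9/10) + 10^(69.4/10) = 1.239e+09.
Back to dB: 10·log₁₀ Σ = 90.9 dB.

90.9 dB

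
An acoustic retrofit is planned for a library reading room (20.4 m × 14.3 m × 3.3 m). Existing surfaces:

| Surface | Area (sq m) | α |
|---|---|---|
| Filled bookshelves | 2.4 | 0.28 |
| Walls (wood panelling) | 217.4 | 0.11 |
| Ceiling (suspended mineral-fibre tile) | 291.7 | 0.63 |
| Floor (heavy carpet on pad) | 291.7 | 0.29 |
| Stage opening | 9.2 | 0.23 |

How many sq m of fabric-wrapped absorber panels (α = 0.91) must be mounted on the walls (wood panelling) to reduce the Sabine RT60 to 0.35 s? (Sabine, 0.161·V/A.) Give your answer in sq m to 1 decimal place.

184.7

A₁ = Σ Sᵢαᵢ = 2.4·0.28 + 217.4·0.11 + 291.7·0.63 + 291.7·0.29 + 9.2·0.23 = 295.066 sabins.
Required A₂ = 0.161·962.676/0.35 = 442.831 sabins.
ΔA needed = 442.831 − 295.066 = 147.765 sabins.
Each sq m of panel replacing the walls (wood panelling) adds (0.91 − 0.11) = 0.80 sabins.
Panel area = 147.765 / 0.80 = 184.7 sq m.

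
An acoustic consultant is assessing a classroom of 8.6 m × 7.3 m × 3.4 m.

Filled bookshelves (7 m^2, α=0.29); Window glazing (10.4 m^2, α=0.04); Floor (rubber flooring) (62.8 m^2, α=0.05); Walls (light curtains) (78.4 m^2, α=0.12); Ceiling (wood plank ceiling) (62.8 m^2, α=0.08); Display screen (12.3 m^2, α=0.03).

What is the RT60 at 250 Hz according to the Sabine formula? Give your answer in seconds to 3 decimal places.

Summing Sᵢαᵢ: 2.030 + 0.416 + 3.140 + 9.408 + 5.024 + 0.369 → A = 20.387 sabins.
Volume V = 8.6 × 7.3 × 3.4 = 213.452 m³.
RT60 = 0.161 · V / A = 0.161 × 213.452 / 20.387 = 1.686 s.

1.686 s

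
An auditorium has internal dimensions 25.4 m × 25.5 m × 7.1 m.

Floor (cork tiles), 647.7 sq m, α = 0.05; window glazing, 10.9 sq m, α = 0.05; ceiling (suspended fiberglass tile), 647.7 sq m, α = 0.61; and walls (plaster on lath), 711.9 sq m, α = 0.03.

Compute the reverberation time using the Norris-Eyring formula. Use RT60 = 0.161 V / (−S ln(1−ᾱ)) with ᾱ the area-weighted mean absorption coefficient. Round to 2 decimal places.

1.46 seconds

Total surface area S = 647.7 + 10.9 + 647.7 + 711.9 = 2018.2 sq m.
Absorption A = 647.7·0.05 + 10.9·0.05 + 647.7·0.61 + 711.9·0.03 = 449.384 sabins.
ᾱ = 449.384 / 2018.2 = 0.2227.
−S·ln(1−ᾱ) = −2018.2 × ln(1 − 0.2227) = 508.443.
V = 25.4 × 25.5 × 7.1 = 4598.67 m³.
T = 0.161·V/[−S·ln(1−ᾱ)] = 0.161·4598.67/508.443 = 1.46 s.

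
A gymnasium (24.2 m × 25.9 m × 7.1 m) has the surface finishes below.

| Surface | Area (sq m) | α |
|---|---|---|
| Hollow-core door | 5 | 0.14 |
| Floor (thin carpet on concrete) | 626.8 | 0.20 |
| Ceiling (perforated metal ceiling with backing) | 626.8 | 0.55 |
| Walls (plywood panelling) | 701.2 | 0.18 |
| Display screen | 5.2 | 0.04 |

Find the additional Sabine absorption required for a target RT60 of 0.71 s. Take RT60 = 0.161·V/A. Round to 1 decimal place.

411.9 sabins

Total absorption A₁ = 5×0.14 + 626.8×0.20 + 626.8×0.55 + 701.2×0.18 + 5.2×0.04
  = 0.700 + 125.360 + 344.740 + 126.216 + 0.208 = 597.224 sq m sabins.
For T = 0.71 s, need A₂ = 0.161·V/T = 0.161·4450.138/0.71 = 1009.116 sabins.
ΔA = A₂ − A₁ = 1009.116 − 597.224 = 411.9 sabins.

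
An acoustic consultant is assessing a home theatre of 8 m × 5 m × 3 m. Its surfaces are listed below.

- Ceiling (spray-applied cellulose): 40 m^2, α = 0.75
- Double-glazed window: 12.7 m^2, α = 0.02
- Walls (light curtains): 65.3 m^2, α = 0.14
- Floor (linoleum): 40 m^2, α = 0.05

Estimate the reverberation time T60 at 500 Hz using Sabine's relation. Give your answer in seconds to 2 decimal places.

0.47 seconds

Summing Sᵢαᵢ: 30.000 + 0.254 + 9.142 + 2.000 → A = 41.396 sabins.
Volume V = 8 × 5 × 3 = 120 m³.
Sabine: RT60 = 0.161 × 120 / 41.396 = 0.47 s.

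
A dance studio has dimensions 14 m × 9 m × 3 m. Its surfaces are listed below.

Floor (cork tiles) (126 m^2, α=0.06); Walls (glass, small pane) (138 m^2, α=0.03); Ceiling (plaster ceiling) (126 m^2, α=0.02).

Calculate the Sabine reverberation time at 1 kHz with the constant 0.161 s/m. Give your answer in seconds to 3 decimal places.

Equivalent absorption area: A = 126×0.06 + 138×0.03 + 126×0.02 = 14.220 m^2.
Room volume: 378 m³.
Sabine: RT60 = 0.161 × 378 / 14.220 = 4.280 s.

4.280 s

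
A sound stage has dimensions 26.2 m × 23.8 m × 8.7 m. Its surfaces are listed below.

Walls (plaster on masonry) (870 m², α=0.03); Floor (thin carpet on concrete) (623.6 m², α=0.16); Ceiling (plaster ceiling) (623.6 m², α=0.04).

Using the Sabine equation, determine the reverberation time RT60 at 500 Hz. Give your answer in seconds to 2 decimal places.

5.79 sec

A = Σ Sᵢαᵢ = 870*0.03 + 623.6*0.16 + 623.6*0.04 = 150.820 sabins.
Volume V = 26.2 × 23.8 × 8.7 = 5424.972 m³.
T = 0.161 V/A = 0.161·5424.972/150.820 = 5.79 s.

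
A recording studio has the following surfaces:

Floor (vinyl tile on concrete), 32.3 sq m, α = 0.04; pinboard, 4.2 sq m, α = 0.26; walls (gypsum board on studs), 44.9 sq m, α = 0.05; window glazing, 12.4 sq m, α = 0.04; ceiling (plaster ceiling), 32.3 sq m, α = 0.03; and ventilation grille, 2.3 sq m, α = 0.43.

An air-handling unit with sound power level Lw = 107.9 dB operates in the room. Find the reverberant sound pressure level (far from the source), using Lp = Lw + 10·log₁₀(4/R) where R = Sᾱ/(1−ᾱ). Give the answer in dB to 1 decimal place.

A = 7.083 sabins; S = 128.4 sq m.
ᾱ = 7.083/128.4 = 0.0552; R = Sᾱ/(1−ᾱ) = 7.083/(1−0.0552) = 7.497 sq m.
Lp = 107.9 + 10·log₁₀(4/7.497) = 107.9 + (-2.73) = 105.2 dB.

105.2 dB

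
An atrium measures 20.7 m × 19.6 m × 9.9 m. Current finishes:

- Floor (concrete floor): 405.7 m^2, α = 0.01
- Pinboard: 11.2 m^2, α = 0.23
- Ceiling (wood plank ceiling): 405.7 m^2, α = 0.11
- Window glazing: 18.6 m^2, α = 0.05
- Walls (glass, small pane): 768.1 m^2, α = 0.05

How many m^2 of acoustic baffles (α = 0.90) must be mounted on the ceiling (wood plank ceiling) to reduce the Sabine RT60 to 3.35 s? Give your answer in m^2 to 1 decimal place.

129.7

A₁ = Σ Sᵢαᵢ = 405.7×0.01 + 11.2×0.23 + 405.7×0.11 + 18.6×0.05 + 768.1×0.05 = 90.595 sabins.
V = 4016.628 m³. Target absorption A₂ = 0.161 × 4016.628 / 3.35 = 193.038 sabins.
Absorption to add: 193.038 − 90.595 = 102.443 sabins.
Net gain per m^2: Δα = 0.90 − 0.11 = 0.79.
Panel area = 102.443 / 0.79 = 129.7 m^2.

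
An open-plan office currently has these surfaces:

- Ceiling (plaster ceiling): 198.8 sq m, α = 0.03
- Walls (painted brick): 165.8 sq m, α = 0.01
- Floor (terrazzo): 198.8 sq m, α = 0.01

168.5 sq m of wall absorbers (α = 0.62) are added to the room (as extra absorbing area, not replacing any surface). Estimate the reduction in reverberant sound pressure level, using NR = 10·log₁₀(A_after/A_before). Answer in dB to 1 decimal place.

10.7 dB

A_before = Σ Sᵢαᵢ = 198.8×0.03 + 165.8×0.01 + 198.8×0.01 = 9.610 sabins.
Added absorption = 168.5 × 0.62 = 104.470 sabins.
A_after = 9.610 + 104.470 = 114.080 sabins.
NR = 10·log₁₀(114.080/9.610) = 10.7 dB.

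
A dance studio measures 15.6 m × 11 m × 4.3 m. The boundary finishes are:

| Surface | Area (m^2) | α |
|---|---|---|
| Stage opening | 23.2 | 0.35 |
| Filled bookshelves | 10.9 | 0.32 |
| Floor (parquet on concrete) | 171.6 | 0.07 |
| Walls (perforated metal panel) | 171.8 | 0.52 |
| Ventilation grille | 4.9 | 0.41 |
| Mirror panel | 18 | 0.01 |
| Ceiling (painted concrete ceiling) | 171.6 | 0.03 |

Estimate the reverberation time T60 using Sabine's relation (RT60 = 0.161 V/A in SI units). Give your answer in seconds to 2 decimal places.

Summing Sᵢαᵢ: 8.120 + 3.488 + 12.012 + 89.336 + 2.009 + 0.180 + 5.148 → A = 120.293 sabins.
Volume V = 15.6 × 11 × 4.3 = 737.88 m³.
T = 0.161 V/A = 0.161·737.88/120.293 = 0.99 s.

0.99 sec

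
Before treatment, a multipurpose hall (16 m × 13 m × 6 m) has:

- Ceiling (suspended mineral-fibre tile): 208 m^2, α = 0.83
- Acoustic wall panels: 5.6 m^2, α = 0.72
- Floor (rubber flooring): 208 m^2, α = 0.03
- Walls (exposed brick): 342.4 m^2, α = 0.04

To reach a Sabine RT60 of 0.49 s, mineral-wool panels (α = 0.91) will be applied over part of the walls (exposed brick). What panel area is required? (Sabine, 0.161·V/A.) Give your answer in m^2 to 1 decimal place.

Equivalent absorption area: A₁ = 208*0.83 + 5.6*0.72 + 208*0.03 + 342.4*0.04 = 196.608 m^2.
V = 1248 m³. Target absorption A₂ = 0.161 × 1248 / 0.49 = 410.057 sabins.
ΔA needed = 410.057 − 196.608 = 213.449 sabins.
Net gain per m^2: Δα = 0.91 − 0.04 = 0.87.
Area = ΔA/Δα = 213.449/0.87 = 245.3 m^2.

245.3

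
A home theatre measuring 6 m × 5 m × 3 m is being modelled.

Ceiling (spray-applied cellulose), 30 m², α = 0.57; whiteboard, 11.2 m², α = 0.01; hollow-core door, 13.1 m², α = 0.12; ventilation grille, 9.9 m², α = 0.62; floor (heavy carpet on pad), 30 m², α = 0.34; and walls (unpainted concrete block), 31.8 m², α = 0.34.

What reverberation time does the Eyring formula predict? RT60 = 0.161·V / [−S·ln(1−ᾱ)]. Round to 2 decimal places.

S = Σ Sᵢ = 126.0 m².
Absorption A = 30×0.57 + 11.2×0.01 + 13.1×0.12 + 9.9×0.62 + 30×0.34 + 31.8×0.34 = 45.934 sabins.
ᾱ = 45.934 / 126.0 = 0.3646.
Eyring denominator: −S ln(1−ᾱ) = 57.141.
V = 6 × 5 × 3 = 90 m³.
RT60 = 0.161 × 90 / 57.141 = 0.25 s.

0.25 seconds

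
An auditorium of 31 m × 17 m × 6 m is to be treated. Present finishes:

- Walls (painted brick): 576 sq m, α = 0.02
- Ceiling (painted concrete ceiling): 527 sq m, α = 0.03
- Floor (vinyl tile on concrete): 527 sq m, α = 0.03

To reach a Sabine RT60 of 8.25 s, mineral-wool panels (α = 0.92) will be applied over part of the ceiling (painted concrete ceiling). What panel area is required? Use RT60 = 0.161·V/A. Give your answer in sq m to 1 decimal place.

Total absorption A₁ = 576·0.02 + 527·0.03 + 527·0.03
  = 11.520 + 15.810 + 15.810 = 43.140 sq m sabins.
Required A₂ = 0.161·3162/8.25 = 61.707 sabins.
ΔA needed = 61.707 − 43.140 = 18.567 sabins.
Net gain per sq m: Δα = 0.92 − 0.03 = 0.89.
Panel area = 18.567 / 0.89 = 20.9 sq m.

20.9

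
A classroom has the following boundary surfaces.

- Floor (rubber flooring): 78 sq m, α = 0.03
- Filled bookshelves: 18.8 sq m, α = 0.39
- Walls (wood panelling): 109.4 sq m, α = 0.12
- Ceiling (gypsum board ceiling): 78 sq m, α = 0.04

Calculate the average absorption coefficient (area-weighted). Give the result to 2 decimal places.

0.09

S = Σ Sᵢ = 78 + 18.8 + 109.4 + 78 = 284.2 sq m.
A = 78·0.03 + 18.8·0.39 + 109.4·0.12 + 78·0.04 = 25.920 sabins.
ᾱ = A/S = 0.09.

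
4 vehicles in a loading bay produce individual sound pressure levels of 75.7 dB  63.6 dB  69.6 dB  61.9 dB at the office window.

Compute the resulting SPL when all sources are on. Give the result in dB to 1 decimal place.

Sum in the linear (power) domain: Σ 10^(Lᵢ/10) = 10^(75.7/10) + 10^(63.6/10) + 10^(69.6/10) + 10^(61.9/10) = 5.011e+07.
Combined level = 10 log₁₀(5.011e+07) = 77.0 dB.

77.0 dB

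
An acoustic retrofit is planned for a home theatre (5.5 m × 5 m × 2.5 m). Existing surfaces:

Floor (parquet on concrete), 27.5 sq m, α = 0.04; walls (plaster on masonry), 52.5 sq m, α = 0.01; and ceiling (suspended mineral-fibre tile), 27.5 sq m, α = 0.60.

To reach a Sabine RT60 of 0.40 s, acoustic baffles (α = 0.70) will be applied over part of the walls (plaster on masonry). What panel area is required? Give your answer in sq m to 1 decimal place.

13.8

A₁ = Σ Sᵢαᵢ = 27.5×0.04 + 52.5×0.01 + 27.5×0.60 = 18.125 sabins.
Required A₂ = 0.161·68.75/0.40 = 27.672 sabins.
ΔA needed = 27.672 − 18.125 = 9.547 sabins.
Net gain per sq m: Δα = 0.70 − 0.01 = 0.69.
Area = ΔA/Δα = 9.547/0.69 = 13.8 sq m.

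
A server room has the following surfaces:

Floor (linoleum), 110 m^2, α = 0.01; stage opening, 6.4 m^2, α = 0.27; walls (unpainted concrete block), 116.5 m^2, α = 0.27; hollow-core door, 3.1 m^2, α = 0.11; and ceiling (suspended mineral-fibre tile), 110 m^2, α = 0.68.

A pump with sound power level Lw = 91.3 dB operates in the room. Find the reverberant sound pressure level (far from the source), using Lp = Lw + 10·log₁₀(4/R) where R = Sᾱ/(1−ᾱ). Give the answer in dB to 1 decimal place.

Σ(Sᵢαᵢ) = 110×0.01 + 6.4×0.27 + 116.5×0.27 + 3.1×0.11 + 110×0.68 = 109.424; total area S = 346.0 m^2.
ᾱ = 109.424/346.0 = 0.3163; R = Sᾱ/(1−ᾱ) = 109.424/(1−0.3163) = 160.047 m^2.
Lp = 91.3 + 10·log₁₀(4/160.047) = 91.3 + (-16.02) = 75.3 dB.

75.3 dB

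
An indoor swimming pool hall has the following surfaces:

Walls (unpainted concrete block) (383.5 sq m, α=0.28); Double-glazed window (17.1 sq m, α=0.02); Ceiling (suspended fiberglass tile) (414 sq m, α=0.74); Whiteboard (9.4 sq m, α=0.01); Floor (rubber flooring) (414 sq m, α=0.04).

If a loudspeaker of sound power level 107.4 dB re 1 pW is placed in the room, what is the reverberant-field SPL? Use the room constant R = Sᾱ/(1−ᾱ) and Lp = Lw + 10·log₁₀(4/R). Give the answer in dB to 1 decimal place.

85.2 dB

Σ(Sᵢαᵢ) = 383.5·0.28 + 17.1·0.02 + 414·0.74 + 9.4·0.01 + 414·0.04 = 430.736; total area S = 1238.0 sq m.
ᾱ = 0.3479, so room constant R = A/(1−ᾱ) = 660.537 sq m.
Lp = 107.4 + 10·log₁₀(4/660.537) = 107.4 + (-22.18) = 85.2 dB.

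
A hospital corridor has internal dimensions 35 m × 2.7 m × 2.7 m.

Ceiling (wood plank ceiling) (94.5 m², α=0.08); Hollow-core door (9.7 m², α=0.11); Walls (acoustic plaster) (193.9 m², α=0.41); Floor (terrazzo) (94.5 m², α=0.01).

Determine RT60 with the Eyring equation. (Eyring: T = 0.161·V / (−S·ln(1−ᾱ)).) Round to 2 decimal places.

S = Σ Sᵢ = 392.6 m².
Σ(Sᵢαᵢ) = 94.5·0.08 + 9.7·0.11 + 193.9·0.41 + 94.5·0.01 = 89.071.
ᾱ = 89.071 / 392.6 = 0.2269.
Eyring denominator: −S ln(1−ᾱ) = 101.034.
V = 35 × 2.7 × 2.7 = 255.15 m³.
RT60 = 0.161 × 255.15 / 101.034 = 0.41 s.

0.41 seconds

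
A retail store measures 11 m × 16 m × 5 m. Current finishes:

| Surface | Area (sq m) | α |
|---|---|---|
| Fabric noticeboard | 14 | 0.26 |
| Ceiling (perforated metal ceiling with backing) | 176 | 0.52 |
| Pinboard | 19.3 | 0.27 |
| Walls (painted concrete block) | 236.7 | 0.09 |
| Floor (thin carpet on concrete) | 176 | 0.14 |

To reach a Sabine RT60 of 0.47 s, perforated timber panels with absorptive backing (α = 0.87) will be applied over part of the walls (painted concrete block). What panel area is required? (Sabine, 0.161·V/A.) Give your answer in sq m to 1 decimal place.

Summing Sᵢαᵢ: 3.640 + 91.520 + 5.211 + 21.303 + 24.640 → A₁ = 146.314 sabins.
Required A₂ = 0.161·880/0.47 = 301.447 sabins.
Absorption to add: 301.447 − 146.314 = 155.133 sabins.
Each sq m of panel replacing the walls (painted concrete block) adds (0.87 − 0.09) = 0.78 sabins.
Area = ΔA/Δα = 155.133/0.78 = 198.9 sq m.

198.9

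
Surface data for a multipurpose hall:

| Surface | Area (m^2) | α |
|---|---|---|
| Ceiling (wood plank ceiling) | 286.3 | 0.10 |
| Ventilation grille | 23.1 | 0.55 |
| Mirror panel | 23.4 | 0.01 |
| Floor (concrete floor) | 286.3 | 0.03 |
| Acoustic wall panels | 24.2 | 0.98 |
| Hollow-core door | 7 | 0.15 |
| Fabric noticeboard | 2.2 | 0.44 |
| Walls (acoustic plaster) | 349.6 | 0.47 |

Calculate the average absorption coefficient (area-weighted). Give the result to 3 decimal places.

Total surface area S = 1002.1 m^2.
Weighted sum Σ Sα = 240.204.
ᾱ = A/S = 0.240.

0.240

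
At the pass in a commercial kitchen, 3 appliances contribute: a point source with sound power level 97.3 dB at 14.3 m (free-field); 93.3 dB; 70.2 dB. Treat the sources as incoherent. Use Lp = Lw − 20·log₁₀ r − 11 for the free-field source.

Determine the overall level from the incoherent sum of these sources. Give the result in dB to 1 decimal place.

Source at 14.3 m: Lp = 97.3 − 20·log₁₀(14.3) − 11 = 63.2 dB.
Converting to relative power and adding: 10^(63.2/10) + 10^(93.3/10) + 10^(70.2/10) = 2.151e+09.
L_total = 10·log₁₀(2.151e+09) = 93.3 dB.

93.3 dB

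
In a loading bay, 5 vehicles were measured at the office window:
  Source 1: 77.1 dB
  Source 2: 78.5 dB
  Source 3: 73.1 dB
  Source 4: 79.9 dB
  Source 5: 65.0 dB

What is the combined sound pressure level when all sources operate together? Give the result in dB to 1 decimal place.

83.9 dB

Σ 10^(Lᵢ/10) = 2.434e+08.
Back to dB: 10·log₁₀ Σ = 83.9 dB.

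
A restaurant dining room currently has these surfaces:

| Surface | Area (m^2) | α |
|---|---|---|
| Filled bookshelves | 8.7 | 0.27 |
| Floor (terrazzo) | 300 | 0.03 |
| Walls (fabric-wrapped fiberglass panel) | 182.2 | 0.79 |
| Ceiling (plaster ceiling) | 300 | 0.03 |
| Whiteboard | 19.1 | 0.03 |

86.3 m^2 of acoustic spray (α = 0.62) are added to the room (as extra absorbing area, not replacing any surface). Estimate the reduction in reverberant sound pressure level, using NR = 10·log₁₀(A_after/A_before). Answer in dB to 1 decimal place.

1.2 dB

A_before = Σ Sᵢαᵢ = 8.7·0.27 + 300·0.03 + 182.2·0.79 + 300·0.03 + 19.1·0.03 = 164.860 sabins.
Treatment contributes 86.3·0.62 = 53.506 sabins.
New total A_after = 218.366 sabins.
NR = 10·log₁₀(218.366/164.860) = 1.2 dB.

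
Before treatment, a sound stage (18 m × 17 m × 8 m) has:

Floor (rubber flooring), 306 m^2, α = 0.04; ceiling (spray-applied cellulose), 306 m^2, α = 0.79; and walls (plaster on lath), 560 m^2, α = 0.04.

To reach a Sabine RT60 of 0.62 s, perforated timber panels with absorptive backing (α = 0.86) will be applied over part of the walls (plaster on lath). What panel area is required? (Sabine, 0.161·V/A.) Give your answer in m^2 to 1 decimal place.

A₁ = Σ Sᵢαᵢ = 306×0.04 + 306×0.79 + 560×0.04 = 276.380 sabins.
Required A₂ = 0.161·2448/0.62 = 635.690 sabins.
ΔA needed = 635.690 − 276.380 = 359.310 sabins.
Net gain per m^2: Δα = 0.86 − 0.04 = 0.82.
Panel area = 359.310 / 0.82 = 438.2 m^2.

438.2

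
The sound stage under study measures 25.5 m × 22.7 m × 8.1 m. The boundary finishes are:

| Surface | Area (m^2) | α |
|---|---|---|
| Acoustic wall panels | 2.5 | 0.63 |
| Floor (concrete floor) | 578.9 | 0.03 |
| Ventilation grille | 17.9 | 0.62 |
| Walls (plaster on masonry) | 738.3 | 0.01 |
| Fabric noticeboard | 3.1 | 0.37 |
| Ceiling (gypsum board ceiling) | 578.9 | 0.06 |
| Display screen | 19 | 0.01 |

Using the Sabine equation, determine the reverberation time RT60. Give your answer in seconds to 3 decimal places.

Total absorption A = 2.5·0.63 + 578.9·0.03 + 17.9·0.62 + 738.3·0.01 + 3.1·0.37 + 578.9·0.06 + 19·0.01
  = 1.575 + 17.367 + 11.098 + 7.383 + 1.147 + 34.734 + 0.190 = 73.494 m^2 sabins.
V = 25.5·22.7·8.1 = 4688.685 m³.
Sabine: RT60 = 0.161 × 4688.685 / 73.494 = 10.271 s.

10.271 s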